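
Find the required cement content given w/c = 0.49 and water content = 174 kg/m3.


Cement = water / (w/c)
= 174 / 0.49
= 355.1 kg/m3

355.1


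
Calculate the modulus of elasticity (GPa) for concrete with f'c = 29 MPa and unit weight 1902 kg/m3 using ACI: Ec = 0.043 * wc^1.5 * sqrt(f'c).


Ec = 0.043 * 1902^1.5 * sqrt(29) / 1000
= 19.21 GPa

19.21


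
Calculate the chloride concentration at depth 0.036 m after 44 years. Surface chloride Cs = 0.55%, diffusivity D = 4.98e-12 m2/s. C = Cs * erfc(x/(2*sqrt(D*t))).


t_seconds = 44 * 365.25 * 24 * 3600 = 1388534400.0 s
arg = 0.036 / (2 * sqrt(4.98e-12 * 1388534400.0))
= 0.2165
erfc(0.2165) = 0.7595
C = 0.55 * 0.7595 = 0.4177%

0.4177


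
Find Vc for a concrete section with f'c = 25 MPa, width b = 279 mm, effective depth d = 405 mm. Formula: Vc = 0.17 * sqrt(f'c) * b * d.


Vc = 0.17 * sqrt(25) * 279 * 405 / 1000
= 96.05 kN

96.05


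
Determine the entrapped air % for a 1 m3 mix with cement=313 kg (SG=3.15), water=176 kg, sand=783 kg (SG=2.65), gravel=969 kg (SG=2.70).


Vol cement = 313 / (3.15 * 1000) = 0.099365 m3
Vol water = 176 / 1000 = 0.176 m3
Vol sand = 783 / (2.65 * 1000) = 0.295472 m3
Vol gravel = 969 / (2.70 * 1000) = 0.358889 m3
Total solid + water volume = 0.929726 m3
Air = (1 - 0.929726) * 100 = 7.03%

7.03


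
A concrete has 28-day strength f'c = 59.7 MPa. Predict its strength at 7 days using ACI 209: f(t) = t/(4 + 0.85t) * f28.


f(7) = 7 / (4 + 0.85 * 7) * 59.7
= 7 / 9.95 * 59.7
= 42.0 MPa

42.0


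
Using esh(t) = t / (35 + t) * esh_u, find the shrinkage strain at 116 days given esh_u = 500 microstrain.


esh(116) = 116 / (35 + 116) * 500
= 116 / 151 * 500
= 384.1 microstrain

384.1


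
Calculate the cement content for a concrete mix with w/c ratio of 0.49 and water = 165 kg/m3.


Cement = water / (w/c)
= 165 / 0.49
= 336.7 kg/m3

336.7


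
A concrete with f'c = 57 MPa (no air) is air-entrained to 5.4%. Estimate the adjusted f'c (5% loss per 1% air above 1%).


Strength loss = (5.4 - 1) * 5 = 22.0%
f'c = 57 * (1 - 22.0/100)
= 44.46 MPa

44.46


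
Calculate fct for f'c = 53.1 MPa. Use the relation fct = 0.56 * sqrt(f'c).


fct = 0.56 * sqrt(53.1)
= 0.56 * 7.287
= 4.081 MPa

4.081


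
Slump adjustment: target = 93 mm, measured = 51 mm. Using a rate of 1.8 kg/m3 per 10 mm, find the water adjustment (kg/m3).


Difference = 93 - 51 = 42 mm
Water adjustment = 42 * 1.8 / 10 = 7.6 kg/m3

7.6


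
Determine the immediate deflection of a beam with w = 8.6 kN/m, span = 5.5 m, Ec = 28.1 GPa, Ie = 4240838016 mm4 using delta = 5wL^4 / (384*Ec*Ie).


Convert: L = 5.5 m = 5500 mm, Ec = 28.1 GPa = 28100 MPa
delta = 5 * 8.6 * 5500^4 / (384 * 28100 * 4240838016)
= 0.86 mm

0.86


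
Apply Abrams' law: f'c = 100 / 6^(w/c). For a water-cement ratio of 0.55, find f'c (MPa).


f'c = 100 / 6^0.55
= 100 / 2.679
= 37.33 MPa

37.33


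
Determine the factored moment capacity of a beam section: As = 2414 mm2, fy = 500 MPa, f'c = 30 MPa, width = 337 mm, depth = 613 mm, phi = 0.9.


a = As * fy / (0.85 * f'c * b)
= 2414 * 500 / (0.85 * 30 * 337)
= 140.455 mm
Mn = As * fy * (d - a/2) / 10^6
= 655.1264 kN-m
phi*Mn = 0.9 * 655.1264 = 589.61 kN-m

589.61


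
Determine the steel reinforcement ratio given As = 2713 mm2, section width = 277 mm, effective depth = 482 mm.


rho = As / (b * d)
= 2713 / (277 * 482)
= 0.0203

0.0203


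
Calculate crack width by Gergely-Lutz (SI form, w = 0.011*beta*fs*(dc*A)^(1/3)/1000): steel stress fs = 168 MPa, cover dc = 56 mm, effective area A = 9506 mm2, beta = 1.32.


w = 0.011 * beta * fs * (dc * A)^(1/3) / 1000
= 0.011 * 1.32 * 168 * (56 * 9506)^(1/3) / 1000
= 0.198 mm

0.198


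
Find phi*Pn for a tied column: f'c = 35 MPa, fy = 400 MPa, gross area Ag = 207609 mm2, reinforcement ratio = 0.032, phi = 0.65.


Ast = rho * Ag = 0.032 * 207609 = 6643.488 mm2
phi*Pn = 0.65 * 0.80 * (0.85 * 35 * (207609 - 6643.488) + 400 * 6643.488) / 1000
= 4490.78 kN

4490.78


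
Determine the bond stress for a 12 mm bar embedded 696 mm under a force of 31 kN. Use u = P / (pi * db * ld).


u = P / (pi * db * ld)
= 31 * 1000 / (pi * 12 * 696)
= 1.181 MPa

1.181


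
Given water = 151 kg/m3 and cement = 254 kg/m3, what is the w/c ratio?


w/c = water / cement
w/c = 151 / 254 = 0.594

0.594


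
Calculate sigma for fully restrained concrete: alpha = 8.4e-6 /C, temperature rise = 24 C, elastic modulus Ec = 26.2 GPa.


sigma = alpha * dT * Ec
= 8.4e-6 * 24 * 26.2 * 1000
= 5.282 MPa

5.282


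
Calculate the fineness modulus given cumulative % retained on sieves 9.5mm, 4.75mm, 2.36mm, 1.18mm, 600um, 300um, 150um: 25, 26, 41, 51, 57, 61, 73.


FM = sum(cumulative % retained) / 100
= 334 / 100
= 3.34

3.34


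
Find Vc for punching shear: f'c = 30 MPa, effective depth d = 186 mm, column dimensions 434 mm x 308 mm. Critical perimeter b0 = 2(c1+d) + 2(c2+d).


b0 = 2*(434 + 186) + 2*(308 + 186) = 2228 mm
Vc = 0.33 * sqrt(30) * 2228 * 186 / 1000
= 749.04 kN

749.04


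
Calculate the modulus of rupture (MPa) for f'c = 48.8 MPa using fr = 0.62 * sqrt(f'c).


fr = 0.62 * sqrt(48.8)
= 4.331 MPa

4.331


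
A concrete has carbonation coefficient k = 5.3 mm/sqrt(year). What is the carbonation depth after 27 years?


depth = k * sqrt(t)
= 5.3 * sqrt(27)
= 27.54 mm

27.54


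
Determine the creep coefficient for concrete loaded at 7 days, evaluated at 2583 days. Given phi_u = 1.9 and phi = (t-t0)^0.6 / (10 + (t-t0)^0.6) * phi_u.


dt = 2583 - 7 = 2576
phi = 2576^0.6 / (10 + 2576^0.6) * 1.9
= 1.743

1.743


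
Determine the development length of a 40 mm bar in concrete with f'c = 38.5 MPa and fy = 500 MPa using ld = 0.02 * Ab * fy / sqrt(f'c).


Ab = pi * 40^2 / 4 = 1256.637 mm2
ld = 0.02 * 1256.637 * 500 / sqrt(38.5)
= 2025.3 mm

2025.3


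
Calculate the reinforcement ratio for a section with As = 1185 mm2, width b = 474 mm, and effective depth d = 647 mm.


rho = As / (b * d)
= 1185 / (474 * 647)
= 0.0039

0.0039


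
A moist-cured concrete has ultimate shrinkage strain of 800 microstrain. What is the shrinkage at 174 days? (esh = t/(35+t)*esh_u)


esh(174) = 174 / (35 + 174) * 800
= 174 / 209 * 800
= 666.0 microstrain

666.0


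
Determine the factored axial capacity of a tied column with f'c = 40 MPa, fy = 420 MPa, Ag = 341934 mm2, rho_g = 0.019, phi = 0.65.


Ast = rho * Ag = 0.019 * 341934 = 6496.746 mm2
phi*Pn = 0.65 * 0.80 * (0.85 * 40 * (341934 - 6496.746) + 420 * 6496.746) / 1000
= 7349.42 kN

7349.42


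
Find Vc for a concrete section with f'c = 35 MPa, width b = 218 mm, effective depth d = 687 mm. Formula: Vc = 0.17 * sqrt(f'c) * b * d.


Vc = 0.17 * sqrt(35) * 218 * 687 / 1000
= 150.62 kN

150.62


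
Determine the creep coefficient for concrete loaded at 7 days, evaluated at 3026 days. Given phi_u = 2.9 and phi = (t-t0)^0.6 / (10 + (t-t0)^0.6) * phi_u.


dt = 3026 - 7 = 3019
phi = 3019^0.6 / (10 + 3019^0.6) * 2.9
= 2.681

2.681


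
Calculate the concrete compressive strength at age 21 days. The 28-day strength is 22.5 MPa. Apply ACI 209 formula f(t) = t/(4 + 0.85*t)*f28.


f(21) = 21 / (4 + 0.85 * 21) * 22.5
= 21 / 21.85 * 22.5
= 21.62 MPa

21.62


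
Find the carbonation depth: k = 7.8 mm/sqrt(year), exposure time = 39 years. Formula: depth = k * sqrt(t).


depth = k * sqrt(t)
= 7.8 * sqrt(39)
= 48.71 mm

48.71


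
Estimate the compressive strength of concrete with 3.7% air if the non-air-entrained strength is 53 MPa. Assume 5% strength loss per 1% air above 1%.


Strength loss = (3.7 - 1) * 5 = 13.5%
f'c = 53 * (1 - 13.5/100)
= 45.84 MPa

45.84


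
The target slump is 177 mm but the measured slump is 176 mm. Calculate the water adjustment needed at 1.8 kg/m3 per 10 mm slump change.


Difference = 177 - 176 = 1 mm
Water adjustment = 1 * 1.8 / 10 = 0.2 kg/m3

0.2


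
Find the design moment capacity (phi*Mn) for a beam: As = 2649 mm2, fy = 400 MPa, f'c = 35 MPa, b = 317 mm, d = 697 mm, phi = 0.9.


a = As * fy / (0.85 * f'c * b)
= 2649 * 400 / (0.85 * 35 * 317)
= 112.3559 mm
Mn = As * fy * (d - a/2) / 10^6
= 679.0151 kN-m
phi*Mn = 0.9 * 679.0151 = 611.11 kN-m

611.11


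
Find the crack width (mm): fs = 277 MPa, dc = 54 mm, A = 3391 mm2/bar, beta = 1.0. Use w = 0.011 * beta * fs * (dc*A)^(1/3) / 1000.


w = 0.011 * beta * fs * (dc * A)^(1/3) / 1000
= 0.011 * 1.0 * 277 * (54 * 3391)^(1/3) / 1000
= 0.173 mm

0.173


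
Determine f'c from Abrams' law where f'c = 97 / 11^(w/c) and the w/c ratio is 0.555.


f'c = 97 / 11^0.555
= 97 / 3.784
= 25.63 MPa

25.63


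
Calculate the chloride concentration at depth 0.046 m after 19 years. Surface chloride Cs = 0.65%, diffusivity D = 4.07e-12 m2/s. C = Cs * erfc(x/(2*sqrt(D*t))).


t_seconds = 19 * 365.25 * 24 * 3600 = 599594400.0 s
arg = 0.046 / (2 * sqrt(4.07e-12 * 599594400.0))
= 0.4656
erfc(0.4656) = 0.5103
C = 0.65 * 0.5103 = 0.3317%

0.3317


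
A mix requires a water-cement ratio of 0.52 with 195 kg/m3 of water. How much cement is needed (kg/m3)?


Cement = water / (w/c)
= 195 / 0.52
= 375.0 kg/m3

375.0


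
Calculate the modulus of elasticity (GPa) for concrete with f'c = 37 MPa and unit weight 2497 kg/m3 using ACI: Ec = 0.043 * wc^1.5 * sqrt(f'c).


Ec = 0.043 * 2497^1.5 * sqrt(37) / 1000
= 32.64 GPa

32.64


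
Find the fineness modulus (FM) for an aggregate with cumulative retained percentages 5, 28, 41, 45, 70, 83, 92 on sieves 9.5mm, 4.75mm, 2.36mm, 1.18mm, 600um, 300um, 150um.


FM = sum(cumulative % retained) / 100
= 364 / 100
= 3.64

3.64


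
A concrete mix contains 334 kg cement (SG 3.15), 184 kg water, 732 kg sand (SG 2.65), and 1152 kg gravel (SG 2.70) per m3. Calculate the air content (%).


Vol cement = 334 / (3.15 * 1000) = 0.106032 m3
Vol water = 184 / 1000 = 0.184 m3
Vol sand = 732 / (2.65 * 1000) = 0.276226 m3
Vol gravel = 1152 / (2.70 * 1000) = 0.426667 m3
Total solid + water volume = 0.992925 m3
Air = (1 - 0.992925) * 100 = 0.71%

0.71


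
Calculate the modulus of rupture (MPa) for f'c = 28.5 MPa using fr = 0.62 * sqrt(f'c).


fr = 0.62 * sqrt(28.5)
= 3.31 MPa

3.31


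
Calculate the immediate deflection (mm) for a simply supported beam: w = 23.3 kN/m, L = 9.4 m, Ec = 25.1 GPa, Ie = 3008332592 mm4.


Convert: L = 9.4 m = 9400 mm, Ec = 25.1 GPa = 25100 MPa
delta = 5 * 23.3 * 9400^4 / (384 * 25100 * 3008332592)
= 31.37 mm

31.37


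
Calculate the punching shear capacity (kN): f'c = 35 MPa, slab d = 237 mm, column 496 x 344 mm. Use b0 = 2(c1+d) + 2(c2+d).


b0 = 2*(496 + 237) + 2*(344 + 237) = 2628 mm
Vc = 0.33 * sqrt(35) * 2628 * 237 / 1000
= 1215.97 kN

1215.97


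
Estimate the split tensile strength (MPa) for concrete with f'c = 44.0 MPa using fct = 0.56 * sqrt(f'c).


fct = 0.56 * sqrt(44.0)
= 0.56 * 6.633
= 3.715 MPa

3.715


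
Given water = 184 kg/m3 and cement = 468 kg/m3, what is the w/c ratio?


w/c = water / cement
w/c = 184 / 468 = 0.393

0.393


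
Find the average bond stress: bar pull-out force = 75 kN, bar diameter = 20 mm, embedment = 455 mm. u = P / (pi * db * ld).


u = P / (pi * db * ld)
= 75 * 1000 / (pi * 20 * 455)
= 2.623 MPa

2.623


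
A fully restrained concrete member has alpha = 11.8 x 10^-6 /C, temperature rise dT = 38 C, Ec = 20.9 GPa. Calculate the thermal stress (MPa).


sigma = alpha * dT * Ec
= 11.8e-6 * 38 * 20.9 * 1000
= 9.372 MPa

9.372


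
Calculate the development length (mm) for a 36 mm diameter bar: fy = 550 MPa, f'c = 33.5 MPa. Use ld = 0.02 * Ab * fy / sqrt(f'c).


Ab = pi * 36^2 / 4 = 1017.876 mm2
ld = 0.02 * 1017.876 * 550 / sqrt(33.5)
= 1934.5 mm

1934.5


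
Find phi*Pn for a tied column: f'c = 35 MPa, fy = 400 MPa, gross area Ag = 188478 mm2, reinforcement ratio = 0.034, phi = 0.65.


Ast = rho * Ag = 0.034 * 188478 = 6408.252 mm2
phi*Pn = 0.65 * 0.80 * (0.85 * 35 * (188478 - 6408.252) + 400 * 6408.252) / 1000
= 4149.54 kN

4149.54


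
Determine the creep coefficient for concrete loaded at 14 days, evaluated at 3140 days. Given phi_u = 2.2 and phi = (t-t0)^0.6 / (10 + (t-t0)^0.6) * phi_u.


dt = 3140 - 14 = 3126
phi = 3126^0.6 / (10 + 3126^0.6) * 2.2
= 2.037

2.037


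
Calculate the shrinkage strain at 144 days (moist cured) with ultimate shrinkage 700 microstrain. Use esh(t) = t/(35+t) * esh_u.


esh(144) = 144 / (35 + 144) * 700
= 144 / 179 * 700
= 563.1 microstrain

563.1


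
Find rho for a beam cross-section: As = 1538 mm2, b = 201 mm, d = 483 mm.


rho = As / (b * d)
= 1538 / (201 * 483)
= 0.0158

0.0158


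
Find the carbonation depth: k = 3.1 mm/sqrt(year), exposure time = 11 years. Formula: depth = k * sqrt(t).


depth = k * sqrt(t)
= 3.1 * sqrt(11)
= 10.28 mm

10.28


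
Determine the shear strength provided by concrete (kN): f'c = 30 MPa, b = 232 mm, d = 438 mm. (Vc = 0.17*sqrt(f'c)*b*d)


Vc = 0.17 * sqrt(30) * 232 * 438 / 1000
= 94.62 kN

94.62


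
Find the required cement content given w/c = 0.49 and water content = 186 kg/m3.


Cement = water / (w/c)
= 186 / 0.49
= 379.6 kg/m3

379.6


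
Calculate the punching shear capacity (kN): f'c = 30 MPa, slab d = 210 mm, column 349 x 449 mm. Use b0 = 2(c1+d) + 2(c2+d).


b0 = 2*(349 + 210) + 2*(449 + 210) = 2436 mm
Vc = 0.33 * sqrt(30) * 2436 * 210 / 1000
= 924.64 kN

924.64


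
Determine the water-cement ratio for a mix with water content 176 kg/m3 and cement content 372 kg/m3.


w/c = water / cement
w/c = 176 / 372 = 0.473

0.473


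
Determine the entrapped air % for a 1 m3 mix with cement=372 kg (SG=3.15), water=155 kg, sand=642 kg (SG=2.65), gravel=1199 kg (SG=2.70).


Vol cement = 372 / (3.15 * 1000) = 0.118095 m3
Vol water = 155 / 1000 = 0.155 m3
Vol sand = 642 / (2.65 * 1000) = 0.242264 m3
Vol gravel = 1199 / (2.70 * 1000) = 0.444074 m3
Total solid + water volume = 0.959433 m3
Air = (1 - 0.959433) * 100 = 4.06%

4.06


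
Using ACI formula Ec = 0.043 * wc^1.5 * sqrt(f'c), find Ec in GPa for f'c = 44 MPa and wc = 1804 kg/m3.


Ec = 0.043 * 1804^1.5 * sqrt(44) / 1000
= 21.85 GPa

21.85


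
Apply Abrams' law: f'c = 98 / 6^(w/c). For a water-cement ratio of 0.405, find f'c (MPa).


f'c = 98 / 6^0.405
= 98 / 2.066
= 47.43 MPa

47.43


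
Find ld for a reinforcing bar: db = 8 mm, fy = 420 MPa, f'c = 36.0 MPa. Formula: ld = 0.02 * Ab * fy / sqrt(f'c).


Ab = pi * 8^2 / 4 = 50.265 mm2
ld = 0.02 * 50.265 * 420 / sqrt(36.0)
= 70.4 mm

70.4


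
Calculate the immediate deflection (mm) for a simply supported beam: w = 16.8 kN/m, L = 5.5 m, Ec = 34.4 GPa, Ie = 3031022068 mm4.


Convert: L = 5.5 m = 5500 mm, Ec = 34.4 GPa = 34400 MPa
delta = 5 * 16.8 * 5500^4 / (384 * 34400 * 3031022068)
= 1.92 mm

1.92


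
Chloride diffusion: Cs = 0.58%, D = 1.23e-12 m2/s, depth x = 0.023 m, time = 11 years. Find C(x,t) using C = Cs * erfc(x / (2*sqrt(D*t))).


t_seconds = 11 * 365.25 * 24 * 3600 = 347133600.0 s
arg = 0.023 / (2 * sqrt(1.23e-12 * 347133600.0))
= 0.5565
erfc(0.5565) = 0.4312
C = 0.58 * 0.4312 = 0.2501%

0.2501


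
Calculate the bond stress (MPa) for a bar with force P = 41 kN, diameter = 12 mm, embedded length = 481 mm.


u = P / (pi * db * ld)
= 41 * 1000 / (pi * 12 * 481)
= 2.261 MPa

2.261


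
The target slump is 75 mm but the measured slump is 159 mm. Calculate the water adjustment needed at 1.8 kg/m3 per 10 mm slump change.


Difference = 75 - 159 = -84 mm
Water adjustment = -84 * 1.8 / 10 = -15.1 kg/m3

-15.1


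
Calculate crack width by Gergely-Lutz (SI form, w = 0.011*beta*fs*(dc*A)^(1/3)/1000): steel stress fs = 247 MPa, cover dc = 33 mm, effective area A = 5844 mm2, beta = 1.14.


w = 0.011 * beta * fs * (dc * A)^(1/3) / 1000
= 0.011 * 1.14 * 247 * (33 * 5844)^(1/3) / 1000
= 0.179 mm

0.179


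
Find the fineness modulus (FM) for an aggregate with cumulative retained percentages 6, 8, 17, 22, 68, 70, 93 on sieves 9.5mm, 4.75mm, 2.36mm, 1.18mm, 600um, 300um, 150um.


FM = sum(cumulative % retained) / 100
= 284 / 100
= 2.84

2.84


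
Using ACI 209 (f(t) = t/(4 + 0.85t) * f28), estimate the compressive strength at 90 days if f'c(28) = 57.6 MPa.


f(90) = 90 / (4 + 0.85 * 90) * 57.6
= 90 / 80.5 * 57.6
= 64.4 MPa

64.4


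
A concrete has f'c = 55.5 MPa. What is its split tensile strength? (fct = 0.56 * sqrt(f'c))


fct = 0.56 * sqrt(55.5)
= 0.56 * 7.45
= 4.172 MPa

4.172


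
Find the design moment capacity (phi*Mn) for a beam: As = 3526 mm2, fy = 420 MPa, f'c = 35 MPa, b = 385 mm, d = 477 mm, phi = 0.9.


a = As * fy / (0.85 * f'c * b)
= 3526 * 420 / (0.85 * 35 * 385)
= 129.2956 mm
Mn = As * fy * (d - a/2) / 10^6
= 610.6606 kN-m
phi*Mn = 0.9 * 610.6606 = 549.59 kN-m

549.59


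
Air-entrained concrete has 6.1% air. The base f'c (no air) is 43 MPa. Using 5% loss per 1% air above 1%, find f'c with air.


Strength loss = (6.1 - 1) * 5 = 25.5%
f'c = 43 * (1 - 25.5/100)
= 32.03 MPa

32.03


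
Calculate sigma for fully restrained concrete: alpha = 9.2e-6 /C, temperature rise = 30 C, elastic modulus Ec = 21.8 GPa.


sigma = alpha * dT * Ec
= 9.2e-6 * 30 * 21.8 * 1000
= 6.017 MPa

6.017


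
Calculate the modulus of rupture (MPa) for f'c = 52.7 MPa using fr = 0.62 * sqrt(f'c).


fr = 0.62 * sqrt(52.7)
= 4.501 MPa

4.501


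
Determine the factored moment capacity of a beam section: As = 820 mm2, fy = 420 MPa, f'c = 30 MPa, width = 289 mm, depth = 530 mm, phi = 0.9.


a = As * fy / (0.85 * f'c * b)
= 820 * 420 / (0.85 * 30 * 289)
= 46.7332 mm
Mn = As * fy * (d - a/2) / 10^6
= 174.4846 kN-m
phi*Mn = 0.9 * 174.4846 = 157.04 kN-m

157.04


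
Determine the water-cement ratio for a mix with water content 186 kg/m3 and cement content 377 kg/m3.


w/c = water / cement
w/c = 186 / 377 = 0.493

0.493


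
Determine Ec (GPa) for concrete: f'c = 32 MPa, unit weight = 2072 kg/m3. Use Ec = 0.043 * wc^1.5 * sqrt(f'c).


Ec = 0.043 * 2072^1.5 * sqrt(32) / 1000
= 22.94 GPa

22.94


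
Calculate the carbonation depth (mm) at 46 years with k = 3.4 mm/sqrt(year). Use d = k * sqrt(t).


depth = k * sqrt(t)
= 3.4 * sqrt(46)
= 23.06 mm

23.06


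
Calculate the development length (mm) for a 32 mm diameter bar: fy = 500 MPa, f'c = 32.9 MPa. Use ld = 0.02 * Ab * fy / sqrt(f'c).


Ab = pi * 32^2 / 4 = 804.248 mm2
ld = 0.02 * 804.248 * 500 / sqrt(32.9)
= 1402.1 mm

1402.1


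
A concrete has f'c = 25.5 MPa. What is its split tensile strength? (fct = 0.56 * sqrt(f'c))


fct = 0.56 * sqrt(25.5)
= 0.56 * 5.05
= 2.828 MPa

2.828


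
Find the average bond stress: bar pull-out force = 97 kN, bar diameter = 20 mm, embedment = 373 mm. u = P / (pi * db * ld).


u = P / (pi * db * ld)
= 97 * 1000 / (pi * 20 * 373)
= 4.139 MPa

4.139


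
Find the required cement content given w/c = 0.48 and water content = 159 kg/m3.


Cement = water / (w/c)
= 159 / 0.48
= 331.2 kg/m3

331.2


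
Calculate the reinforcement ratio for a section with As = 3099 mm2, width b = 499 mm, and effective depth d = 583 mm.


rho = As / (b * d)
= 3099 / (499 * 583)
= 0.0107

0.0107


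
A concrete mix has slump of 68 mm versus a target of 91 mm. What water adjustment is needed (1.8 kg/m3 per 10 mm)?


Difference = 91 - 68 = 23 mm
Water adjustment = 23 * 1.8 / 10 = 4.1 kg/m3

4.1


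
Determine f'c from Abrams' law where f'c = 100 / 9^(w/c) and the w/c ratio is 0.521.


f'c = 100 / 9^0.521
= 100 / 3.142
= 31.83 MPa

31.83


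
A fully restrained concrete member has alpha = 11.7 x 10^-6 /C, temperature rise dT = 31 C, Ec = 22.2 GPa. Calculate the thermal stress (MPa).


sigma = alpha * dT * Ec
= 11.7e-6 * 31 * 22.2 * 1000
= 8.052 MPa

8.052


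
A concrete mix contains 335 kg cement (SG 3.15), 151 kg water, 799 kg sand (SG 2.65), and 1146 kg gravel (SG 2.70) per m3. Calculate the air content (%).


Vol cement = 335 / (3.15 * 1000) = 0.106349 m3
Vol water = 151 / 1000 = 0.151 m3
Vol sand = 799 / (2.65 * 1000) = 0.301509 m3
Vol gravel = 1146 / (2.70 * 1000) = 0.424444 m3
Total solid + water volume = 0.983303 m3
Air = (1 - 0.983303) * 100 = 1.67%

1.67


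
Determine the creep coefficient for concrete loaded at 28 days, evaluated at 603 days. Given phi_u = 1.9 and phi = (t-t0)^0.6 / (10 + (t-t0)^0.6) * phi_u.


dt = 603 - 28 = 575
phi = 575^0.6 / (10 + 575^0.6) * 1.9
= 1.556

1.556


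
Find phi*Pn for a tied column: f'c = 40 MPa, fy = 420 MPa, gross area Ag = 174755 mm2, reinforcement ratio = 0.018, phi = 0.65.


Ast = rho * Ag = 0.018 * 174755 = 3145.59 mm2
phi*Pn = 0.65 * 0.80 * (0.85 * 40 * (174755 - 3145.59) + 420 * 3145.59) / 1000
= 3721.05 kN

3721.05


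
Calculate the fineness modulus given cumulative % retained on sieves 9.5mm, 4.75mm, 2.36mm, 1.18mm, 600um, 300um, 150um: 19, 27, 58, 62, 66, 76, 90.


FM = sum(cumulative % retained) / 100
= 398 / 100
= 3.98

3.98


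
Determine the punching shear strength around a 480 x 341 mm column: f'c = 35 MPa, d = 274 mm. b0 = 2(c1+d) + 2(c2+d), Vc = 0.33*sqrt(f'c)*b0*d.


b0 = 2*(480 + 274) + 2*(341 + 274) = 2738 mm
Vc = 0.33 * sqrt(35) * 2738 * 274 / 1000
= 1464.64 kN

1464.64


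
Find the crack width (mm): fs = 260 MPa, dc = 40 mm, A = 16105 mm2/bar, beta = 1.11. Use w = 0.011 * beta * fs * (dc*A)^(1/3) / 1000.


w = 0.011 * beta * fs * (dc * A)^(1/3) / 1000
= 0.011 * 1.11 * 260 * (40 * 16105)^(1/3) / 1000
= 0.274 mm

0.274


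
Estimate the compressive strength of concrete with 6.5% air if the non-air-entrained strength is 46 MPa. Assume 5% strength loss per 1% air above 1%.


Strength loss = (6.5 - 1) * 5 = 27.5%
f'c = 46 * (1 - 27.5/100)
= 33.35 MPa

33.35


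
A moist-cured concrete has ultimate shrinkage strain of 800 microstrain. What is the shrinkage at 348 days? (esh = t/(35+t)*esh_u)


esh(348) = 348 / (35 + 348) * 800
= 348 / 383 * 800
= 726.9 microstrain

726.9


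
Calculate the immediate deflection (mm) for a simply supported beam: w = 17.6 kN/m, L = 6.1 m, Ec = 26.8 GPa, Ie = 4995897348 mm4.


Convert: L = 6.1 m = 6100 mm, Ec = 26.8 GPa = 26800 MPa
delta = 5 * 17.6 * 6100^4 / (384 * 26800 * 4995897348)
= 2.37 mm

2.37


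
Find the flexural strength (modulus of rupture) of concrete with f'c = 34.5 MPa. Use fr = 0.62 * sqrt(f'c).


fr = 0.62 * sqrt(34.5)
= 3.642 MPa

3.642


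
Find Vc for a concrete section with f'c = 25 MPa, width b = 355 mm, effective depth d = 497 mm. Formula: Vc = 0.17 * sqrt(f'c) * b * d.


Vc = 0.17 * sqrt(25) * 355 * 497 / 1000
= 149.97 kN

149.97


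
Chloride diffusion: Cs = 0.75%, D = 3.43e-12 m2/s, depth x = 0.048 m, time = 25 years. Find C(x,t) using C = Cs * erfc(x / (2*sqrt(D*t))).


t_seconds = 25 * 365.25 * 24 * 3600 = 788940000.0 s
arg = 0.048 / (2 * sqrt(3.43e-12 * 788940000.0))
= 0.4614
erfc(0.4614) = 0.5141
C = 0.75 * 0.5141 = 0.3856%

0.3856


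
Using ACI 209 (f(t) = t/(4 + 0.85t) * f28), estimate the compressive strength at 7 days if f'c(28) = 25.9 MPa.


f(7) = 7 / (4 + 0.85 * 7) * 25.9
= 7 / 9.95 * 25.9
= 18.22 MPa

18.22


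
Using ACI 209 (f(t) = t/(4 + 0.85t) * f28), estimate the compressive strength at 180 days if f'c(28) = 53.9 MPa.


f(180) = 180 / (4 + 0.85 * 180) * 53.9
= 180 / 157.0 * 53.9
= 61.8 MPa

61.8


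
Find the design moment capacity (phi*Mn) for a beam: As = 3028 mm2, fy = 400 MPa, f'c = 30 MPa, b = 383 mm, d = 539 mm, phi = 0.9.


a = As * fy / (0.85 * f'c * b)
= 3028 * 400 / (0.85 * 30 * 383)
= 124.0158 mm
Mn = As * fy * (d - a/2) / 10^6
= 577.7329 kN-m
phi*Mn = 0.9 * 577.7329 = 519.96 kN-m

519.96


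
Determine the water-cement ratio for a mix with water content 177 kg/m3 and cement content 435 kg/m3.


w/c = water / cement
w/c = 177 / 435 = 0.407

0.407


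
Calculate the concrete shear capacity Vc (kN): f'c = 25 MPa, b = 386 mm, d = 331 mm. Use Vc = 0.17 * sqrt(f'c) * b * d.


Vc = 0.17 * sqrt(25) * 386 * 331 / 1000
= 108.6 kN

108.6


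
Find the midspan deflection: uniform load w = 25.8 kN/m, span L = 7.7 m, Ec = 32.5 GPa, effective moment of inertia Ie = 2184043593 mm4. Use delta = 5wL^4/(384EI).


Convert: L = 7.7 m = 7700 mm, Ec = 32.5 GPa = 32500 MPa
delta = 5 * 25.8 * 7700^4 / (384 * 32500 * 2184043593)
= 16.64 mm

16.64


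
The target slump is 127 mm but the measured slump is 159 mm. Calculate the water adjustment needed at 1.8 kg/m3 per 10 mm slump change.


Difference = 127 - 159 = -32 mm
Water adjustment = -32 * 1.8 / 10 = -5.8 kg/m3

-5.8


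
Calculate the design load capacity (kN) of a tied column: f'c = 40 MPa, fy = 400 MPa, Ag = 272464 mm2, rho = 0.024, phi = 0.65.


Ast = rho * Ag = 0.024 * 272464 = 6539.136 mm2
phi*Pn = 0.65 * 0.80 * (0.85 * 40 * (272464 - 6539.136) + 400 * 6539.136) / 1000
= 6061.69 kN

6061.69


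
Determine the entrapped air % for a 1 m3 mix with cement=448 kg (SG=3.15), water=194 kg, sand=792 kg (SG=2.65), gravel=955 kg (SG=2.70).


Vol cement = 448 / (3.15 * 1000) = 0.142222 m3
Vol water = 194 / 1000 = 0.194 m3
Vol sand = 792 / (2.65 * 1000) = 0.298868 m3
Vol gravel = 955 / (2.70 * 1000) = 0.353704 m3
Total solid + water volume = 0.988794 m3
Air = (1 - 0.988794) * 100 = 1.12%

1.12


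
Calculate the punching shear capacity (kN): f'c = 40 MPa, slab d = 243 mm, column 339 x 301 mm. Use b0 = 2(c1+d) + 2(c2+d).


b0 = 2*(339 + 243) + 2*(301 + 243) = 2252 mm
Vc = 0.33 * sqrt(40) * 2252 * 243 / 1000
= 1142.14 kN

1142.14


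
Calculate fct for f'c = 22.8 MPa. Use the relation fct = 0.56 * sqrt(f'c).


fct = 0.56 * sqrt(22.8)
= 0.56 * 4.775
= 2.674 MPa

2.674


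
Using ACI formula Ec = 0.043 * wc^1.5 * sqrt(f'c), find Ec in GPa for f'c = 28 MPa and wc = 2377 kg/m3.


Ec = 0.043 * 2377^1.5 * sqrt(28) / 1000
= 26.37 GPa

26.37


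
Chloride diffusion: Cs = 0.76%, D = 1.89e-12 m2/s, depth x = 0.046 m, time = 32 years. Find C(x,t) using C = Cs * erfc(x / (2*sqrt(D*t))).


t_seconds = 32 * 365.25 * 24 * 3600 = 1009843200.0 s
arg = 0.046 / (2 * sqrt(1.89e-12 * 1009843200.0))
= 0.5265
erfc(0.5265) = 0.4566
C = 0.76 * 0.4566 = 0.347%

0.347


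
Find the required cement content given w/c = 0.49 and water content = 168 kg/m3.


Cement = water / (w/c)
= 168 / 0.49
= 342.9 kg/m3

342.9


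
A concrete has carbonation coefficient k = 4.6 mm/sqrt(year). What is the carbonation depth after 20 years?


depth = k * sqrt(t)
= 4.6 * sqrt(20)
= 20.57 mm

20.57


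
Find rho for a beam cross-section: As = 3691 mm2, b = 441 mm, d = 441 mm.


rho = As / (b * d)
= 3691 / (441 * 441)
= 0.019

0.019


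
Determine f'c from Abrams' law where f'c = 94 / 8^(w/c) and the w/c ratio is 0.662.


f'c = 94 / 8^0.662
= 94 / 3.961
= 23.73 MPa

23.73


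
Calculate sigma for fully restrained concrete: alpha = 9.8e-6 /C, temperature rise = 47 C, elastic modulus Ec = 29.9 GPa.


sigma = alpha * dT * Ec
= 9.8e-6 * 47 * 29.9 * 1000
= 13.772 MPa

13.772


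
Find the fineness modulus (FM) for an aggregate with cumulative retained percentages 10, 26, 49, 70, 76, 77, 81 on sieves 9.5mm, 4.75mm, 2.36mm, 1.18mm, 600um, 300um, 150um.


FM = sum(cumulative % retained) / 100
= 389 / 100
= 3.89

3.89


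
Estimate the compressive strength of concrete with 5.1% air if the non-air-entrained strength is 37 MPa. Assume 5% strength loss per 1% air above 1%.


Strength loss = (5.1 - 1) * 5 = 20.5%
f'c = 37 * (1 - 20.5/100)
= 29.42 MPa

29.42


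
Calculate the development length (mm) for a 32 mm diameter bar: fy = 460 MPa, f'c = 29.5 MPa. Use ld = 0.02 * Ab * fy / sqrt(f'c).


Ab = pi * 32^2 / 4 = 804.248 mm2
ld = 0.02 * 804.248 * 460 / sqrt(29.5)
= 1362.3 mm

1362.3


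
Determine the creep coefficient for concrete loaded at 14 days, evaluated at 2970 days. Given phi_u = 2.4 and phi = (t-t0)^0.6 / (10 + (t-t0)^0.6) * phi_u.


dt = 2970 - 14 = 2956
phi = 2956^0.6 / (10 + 2956^0.6) * 2.4
= 2.217

2.217


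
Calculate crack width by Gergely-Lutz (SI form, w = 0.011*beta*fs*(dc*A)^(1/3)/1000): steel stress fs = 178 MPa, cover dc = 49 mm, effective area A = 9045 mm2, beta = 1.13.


w = 0.011 * beta * fs * (dc * A)^(1/3) / 1000
= 0.011 * 1.13 * 178 * (49 * 9045)^(1/3) / 1000
= 0.169 mm

0.169


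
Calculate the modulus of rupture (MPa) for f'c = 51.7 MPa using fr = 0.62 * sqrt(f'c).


fr = 0.62 * sqrt(51.7)
= 4.458 MPa

4.458


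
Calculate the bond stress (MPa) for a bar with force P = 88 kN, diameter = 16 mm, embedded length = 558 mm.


u = P / (pi * db * ld)
= 88 * 1000 / (pi * 16 * 558)
= 3.137 MPa

3.137


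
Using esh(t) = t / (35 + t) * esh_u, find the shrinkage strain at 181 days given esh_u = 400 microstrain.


esh(181) = 181 / (35 + 181) * 400
= 181 / 216 * 400
= 335.2 microstrain

335.2


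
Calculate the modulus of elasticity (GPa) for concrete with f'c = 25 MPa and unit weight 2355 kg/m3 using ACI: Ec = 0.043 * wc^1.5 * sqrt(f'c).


Ec = 0.043 * 2355^1.5 * sqrt(25) / 1000
= 24.57 GPa

24.57


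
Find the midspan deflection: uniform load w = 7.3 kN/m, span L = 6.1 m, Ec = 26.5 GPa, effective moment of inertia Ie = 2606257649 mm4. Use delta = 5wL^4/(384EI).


Convert: L = 6.1 m = 6100 mm, Ec = 26.5 GPa = 26500 MPa
delta = 5 * 7.3 * 6100^4 / (384 * 26500 * 2606257649)
= 1.91 mm

1.91


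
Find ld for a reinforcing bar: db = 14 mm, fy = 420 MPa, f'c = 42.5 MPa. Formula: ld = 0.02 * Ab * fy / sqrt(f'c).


Ab = pi * 14^2 / 4 = 153.938 mm2
ld = 0.02 * 153.938 * 420 / sqrt(42.5)
= 198.3 mm

198.3


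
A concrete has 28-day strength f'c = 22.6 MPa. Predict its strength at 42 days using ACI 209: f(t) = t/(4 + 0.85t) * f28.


f(42) = 42 / (4 + 0.85 * 42) * 22.6
= 42 / 39.7 * 22.6
= 23.91 MPa

23.91


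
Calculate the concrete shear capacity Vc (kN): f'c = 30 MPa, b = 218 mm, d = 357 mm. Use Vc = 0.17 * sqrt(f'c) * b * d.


Vc = 0.17 * sqrt(30) * 218 * 357 / 1000
= 72.47 kN

72.47


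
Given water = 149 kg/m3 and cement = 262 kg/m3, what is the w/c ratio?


w/c = water / cement
w/c = 149 / 262 = 0.569

0.569


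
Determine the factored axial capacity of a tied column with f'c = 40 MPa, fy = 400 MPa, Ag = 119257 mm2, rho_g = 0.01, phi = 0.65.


Ast = rho * Ag = 0.01 * 119257 = 1192.57 mm2
phi*Pn = 0.65 * 0.80 * (0.85 * 40 * (119257 - 1192.57) + 400 * 1192.57) / 1000
= 2335.43 kN

2335.43


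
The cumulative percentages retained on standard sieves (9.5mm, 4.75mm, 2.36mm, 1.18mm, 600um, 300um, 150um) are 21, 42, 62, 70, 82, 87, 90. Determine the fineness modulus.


FM = sum(cumulative % retained) / 100
= 454 / 100
= 4.54

4.54


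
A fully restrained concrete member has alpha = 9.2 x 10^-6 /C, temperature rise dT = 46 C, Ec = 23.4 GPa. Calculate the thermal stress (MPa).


sigma = alpha * dT * Ec
= 9.2e-6 * 46 * 23.4 * 1000
= 9.903 MPa

9.903


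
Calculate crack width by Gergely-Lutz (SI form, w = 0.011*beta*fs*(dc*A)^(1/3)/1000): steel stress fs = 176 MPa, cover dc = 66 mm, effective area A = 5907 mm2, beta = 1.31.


w = 0.011 * beta * fs * (dc * A)^(1/3) / 1000
= 0.011 * 1.31 * 176 * (66 * 5907)^(1/3) / 1000
= 0.185 mm

0.185


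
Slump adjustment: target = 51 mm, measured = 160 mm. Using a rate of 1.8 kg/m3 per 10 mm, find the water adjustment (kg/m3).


Difference = 51 - 160 = -109 mm
Water adjustment = -109 * 1.8 / 10 = -19.6 kg/m3

-19.6


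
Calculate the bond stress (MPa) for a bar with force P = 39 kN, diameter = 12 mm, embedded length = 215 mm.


u = P / (pi * db * ld)
= 39 * 1000 / (pi * 12 * 215)
= 4.812 MPa

4.812


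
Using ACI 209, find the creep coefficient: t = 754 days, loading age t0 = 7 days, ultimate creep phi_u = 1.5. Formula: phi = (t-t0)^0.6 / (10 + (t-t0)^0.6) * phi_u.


dt = 754 - 7 = 747
phi = 747^0.6 / (10 + 747^0.6) * 1.5
= 1.262

1.262


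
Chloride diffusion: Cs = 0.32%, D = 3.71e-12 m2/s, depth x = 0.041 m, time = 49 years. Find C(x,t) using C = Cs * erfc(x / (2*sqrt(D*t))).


t_seconds = 49 * 365.25 * 24 * 3600 = 1546322400.0 s
arg = 0.041 / (2 * sqrt(3.71e-12 * 1546322400.0))
= 0.2707
erfc(0.2707) = 0.7019
C = 0.32 * 0.7019 = 0.2246%

0.2246


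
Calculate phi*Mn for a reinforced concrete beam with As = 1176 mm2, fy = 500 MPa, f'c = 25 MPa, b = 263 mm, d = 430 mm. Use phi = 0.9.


a = As * fy / (0.85 * f'c * b)
= 1176 * 500 / (0.85 * 25 * 263)
= 105.2114 mm
Mn = As * fy * (d - a/2) / 10^6
= 221.9079 kN-m
phi*Mn = 0.9 * 221.9079 = 199.72 kN-m

199.72


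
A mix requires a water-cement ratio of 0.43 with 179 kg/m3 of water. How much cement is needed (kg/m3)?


Cement = water / (w/c)
= 179 / 0.43
= 416.3 kg/m3

416.3


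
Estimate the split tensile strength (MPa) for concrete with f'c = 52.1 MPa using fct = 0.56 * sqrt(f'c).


fct = 0.56 * sqrt(52.1)
= 0.56 * 7.218
= 4.042 MPa

4.042


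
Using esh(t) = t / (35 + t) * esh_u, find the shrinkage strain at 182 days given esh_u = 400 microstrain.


esh(182) = 182 / (35 + 182) * 400
= 182 / 217 * 400
= 335.5 microstrain

335.5


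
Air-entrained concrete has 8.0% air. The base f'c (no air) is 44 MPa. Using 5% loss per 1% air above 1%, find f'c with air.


Strength loss = (8.0 - 1) * 5 = 35.0%
f'c = 44 * (1 - 35.0/100)
= 28.6 MPa

28.6


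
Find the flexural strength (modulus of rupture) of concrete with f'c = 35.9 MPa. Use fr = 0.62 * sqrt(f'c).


fr = 0.62 * sqrt(35.9)
= 3.715 MPa

3.715


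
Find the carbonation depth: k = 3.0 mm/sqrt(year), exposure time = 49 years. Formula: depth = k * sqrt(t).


depth = k * sqrt(t)
= 3.0 * sqrt(49)
= 21.0 mm

21.0


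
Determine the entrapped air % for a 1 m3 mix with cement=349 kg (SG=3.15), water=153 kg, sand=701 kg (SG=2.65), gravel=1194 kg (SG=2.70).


Vol cement = 349 / (3.15 * 1000) = 0.110794 m3
Vol water = 153 / 1000 = 0.153 m3
Vol sand = 701 / (2.65 * 1000) = 0.264528 m3
Vol gravel = 1194 / (2.70 * 1000) = 0.442222 m3
Total solid + water volume = 0.970544 m3
Air = (1 - 0.970544) * 100 = 2.95%

2.95


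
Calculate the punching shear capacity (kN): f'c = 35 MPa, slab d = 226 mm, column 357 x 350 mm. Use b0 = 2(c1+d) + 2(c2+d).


b0 = 2*(357 + 226) + 2*(350 + 226) = 2318 mm
Vc = 0.33 * sqrt(35) * 2318 * 226 / 1000
= 1022.75 kN

1022.75


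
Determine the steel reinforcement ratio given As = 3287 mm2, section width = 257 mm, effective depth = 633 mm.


rho = As / (b * d)
= 3287 / (257 * 633)
= 0.0202

0.0202


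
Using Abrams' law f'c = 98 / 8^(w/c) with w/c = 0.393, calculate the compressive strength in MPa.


f'c = 98 / 8^0.393
= 98 / 2.264
= 43.28 MPa

43.28


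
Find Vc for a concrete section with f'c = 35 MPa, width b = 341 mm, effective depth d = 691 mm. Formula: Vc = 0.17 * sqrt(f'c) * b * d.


Vc = 0.17 * sqrt(35) * 341 * 691 / 1000
= 236.98 kN

236.98


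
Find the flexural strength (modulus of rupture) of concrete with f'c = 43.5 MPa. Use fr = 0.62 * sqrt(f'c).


fr = 0.62 * sqrt(43.5)
= 4.089 MPa

4.089


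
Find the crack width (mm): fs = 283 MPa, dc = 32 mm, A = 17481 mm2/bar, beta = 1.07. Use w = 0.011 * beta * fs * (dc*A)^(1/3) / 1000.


w = 0.011 * beta * fs * (dc * A)^(1/3) / 1000
= 0.011 * 1.07 * 283 * (32 * 17481)^(1/3) / 1000
= 0.274 mm

0.274


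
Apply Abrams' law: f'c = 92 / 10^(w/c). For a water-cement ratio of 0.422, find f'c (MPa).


f'c = 92 / 10^0.422
= 92 / 2.642
= 34.82 MPa

34.82


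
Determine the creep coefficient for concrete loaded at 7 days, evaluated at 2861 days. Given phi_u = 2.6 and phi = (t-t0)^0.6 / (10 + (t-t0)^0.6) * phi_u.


dt = 2861 - 7 = 2854
phi = 2854^0.6 / (10 + 2854^0.6) * 2.6
= 2.397

2.397


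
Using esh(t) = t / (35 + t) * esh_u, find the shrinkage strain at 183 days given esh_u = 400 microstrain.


esh(183) = 183 / (35 + 183) * 400
= 183 / 218 * 400
= 335.8 microstrain

335.8


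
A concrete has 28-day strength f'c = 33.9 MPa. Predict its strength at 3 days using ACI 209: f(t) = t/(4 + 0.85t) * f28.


f(3) = 3 / (4 + 0.85 * 3) * 33.9
= 3 / 6.55 * 33.9
= 15.53 MPa

15.53


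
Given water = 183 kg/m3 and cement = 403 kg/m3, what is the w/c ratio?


w/c = water / cement
w/c = 183 / 403 = 0.454

0.454


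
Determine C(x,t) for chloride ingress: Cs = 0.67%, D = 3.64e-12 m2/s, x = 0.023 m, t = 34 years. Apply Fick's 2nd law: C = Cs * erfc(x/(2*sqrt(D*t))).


t_seconds = 34 * 365.25 * 24 * 3600 = 1072958400.0 s
arg = 0.023 / (2 * sqrt(3.64e-12 * 1072958400.0))
= 0.184
erfc(0.184) = 0.7947
C = 0.67 * 0.7947 = 0.5324%

0.5324


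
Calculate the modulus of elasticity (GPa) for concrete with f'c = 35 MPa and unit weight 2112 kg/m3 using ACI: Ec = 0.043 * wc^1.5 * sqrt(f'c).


Ec = 0.043 * 2112^1.5 * sqrt(35) / 1000
= 24.69 GPa

24.69


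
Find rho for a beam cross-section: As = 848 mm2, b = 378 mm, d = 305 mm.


rho = As / (b * d)
= 848 / (378 * 305)
= 0.0074

0.0074


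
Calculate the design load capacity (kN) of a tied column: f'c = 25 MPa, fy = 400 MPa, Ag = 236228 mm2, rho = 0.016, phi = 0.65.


Ast = rho * Ag = 0.016 * 236228 = 3779.648 mm2
phi*Pn = 0.65 * 0.80 * (0.85 * 25 * (236228 - 3779.648) + 400 * 3779.648) / 1000
= 3354.72 kN

3354.72


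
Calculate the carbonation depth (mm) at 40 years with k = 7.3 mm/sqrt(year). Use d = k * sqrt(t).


depth = k * sqrt(t)
= 7.3 * sqrt(40)
= 46.17 mm

46.17


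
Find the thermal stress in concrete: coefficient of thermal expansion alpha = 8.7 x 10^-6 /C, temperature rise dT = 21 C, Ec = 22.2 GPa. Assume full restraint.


sigma = alpha * dT * Ec
= 8.7e-6 * 21 * 22.2 * 1000
= 4.056 MPa

4.056


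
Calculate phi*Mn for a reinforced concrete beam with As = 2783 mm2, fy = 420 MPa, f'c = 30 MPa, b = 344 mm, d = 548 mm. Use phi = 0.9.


a = As * fy / (0.85 * f'c * b)
= 2783 * 420 / (0.85 * 30 * 344)
= 133.249 mm
Mn = As * fy * (d - a/2) / 10^6
= 562.6606 kN-m
phi*Mn = 0.9 * 562.6606 = 506.39 kN-m

506.39


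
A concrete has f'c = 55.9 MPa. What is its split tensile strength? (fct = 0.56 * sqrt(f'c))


fct = 0.56 * sqrt(55.9)
= 0.56 * 7.477
= 4.187 MPa

4.187


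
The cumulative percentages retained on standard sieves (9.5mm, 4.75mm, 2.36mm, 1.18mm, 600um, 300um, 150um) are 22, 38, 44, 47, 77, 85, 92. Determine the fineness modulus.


FM = sum(cumulative % retained) / 100
= 405 / 100
= 4.05

4.05


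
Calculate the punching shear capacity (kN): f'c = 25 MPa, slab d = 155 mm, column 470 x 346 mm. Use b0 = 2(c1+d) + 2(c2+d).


b0 = 2*(470 + 155) + 2*(346 + 155) = 2252 mm
Vc = 0.33 * sqrt(25) * 2252 * 155 / 1000
= 575.95 kN

575.95


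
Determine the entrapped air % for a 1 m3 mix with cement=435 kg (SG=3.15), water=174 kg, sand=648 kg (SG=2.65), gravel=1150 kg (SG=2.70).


Vol cement = 435 / (3.15 * 1000) = 0.138095 m3
Vol water = 174 / 1000 = 0.174 m3
Vol sand = 648 / (2.65 * 1000) = 0.244528 m3
Vol gravel = 1150 / (2.70 * 1000) = 0.425926 m3
Total solid + water volume = 0.982549 m3
Air = (1 - 0.982549) * 100 = 1.75%

1.75


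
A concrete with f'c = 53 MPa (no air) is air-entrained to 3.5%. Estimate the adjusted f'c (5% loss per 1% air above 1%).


Strength loss = (3.5 - 1) * 5 = 12.5%
f'c = 53 * (1 - 12.5/100)
= 46.38 MPa

46.38


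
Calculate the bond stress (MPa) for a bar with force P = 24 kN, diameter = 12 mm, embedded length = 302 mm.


u = P / (pi * db * ld)
= 24 * 1000 / (pi * 12 * 302)
= 2.108 MPa

2.108


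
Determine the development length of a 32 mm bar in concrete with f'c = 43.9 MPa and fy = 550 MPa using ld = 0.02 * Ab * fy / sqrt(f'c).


Ab = pi * 32^2 / 4 = 804.248 mm2
ld = 0.02 * 804.248 * 550 / sqrt(43.9)
= 1335.2 mm

1335.2


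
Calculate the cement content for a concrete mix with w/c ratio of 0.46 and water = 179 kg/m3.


Cement = water / (w/c)
= 179 / 0.46
= 389.1 kg/m3

389.1


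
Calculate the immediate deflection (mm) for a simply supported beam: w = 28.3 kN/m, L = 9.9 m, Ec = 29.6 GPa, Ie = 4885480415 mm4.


Convert: L = 9.9 m = 9900 mm, Ec = 29.6 GPa = 29600 MPa
delta = 5 * 28.3 * 9900^4 / (384 * 29600 * 4885480415)
= 24.48 mm

24.48
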